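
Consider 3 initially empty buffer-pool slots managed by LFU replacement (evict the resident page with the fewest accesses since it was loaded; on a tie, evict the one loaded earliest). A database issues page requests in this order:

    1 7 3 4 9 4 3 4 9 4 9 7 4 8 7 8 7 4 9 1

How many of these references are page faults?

1: miss, frames {1}
7: miss, frames {1,7}
3: miss, frames {1,7,3}
4: miss, evict 1, frames {7,3,4}
9: miss, evict 7, frames {3,4,9}
4: hit
3: hit
4: hit
9: hit
4: hit
9: hit
7: miss, evict 3, frames {4,9,7}
4: hit
8: miss, evict 7, frames {4,9,8}
7: miss, evict 8, frames {4,9,7}
8: miss, evict 7, frames {4,9,8}
7: miss, evict 8, frames {4,9,7}
4: hit
9: hit
1: miss, evict 7, frames {4,9,1}
Page faults: 11.

11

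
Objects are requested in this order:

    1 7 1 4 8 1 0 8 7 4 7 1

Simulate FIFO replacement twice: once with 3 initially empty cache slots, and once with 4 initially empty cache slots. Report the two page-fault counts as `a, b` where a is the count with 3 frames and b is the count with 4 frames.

9, 6

3 frames: F F . F F F F . F F . F → 9 faults.
4 frames: F F . F F . F . . . . F → 6 faults.
6 < 9: adding a frame reduced faults, as is typical.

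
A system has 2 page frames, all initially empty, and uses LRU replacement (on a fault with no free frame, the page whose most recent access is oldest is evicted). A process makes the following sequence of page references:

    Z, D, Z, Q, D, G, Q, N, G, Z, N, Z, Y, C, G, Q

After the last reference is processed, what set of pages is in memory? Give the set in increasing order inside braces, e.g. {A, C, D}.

Z → fault, frames {Z}
D → fault, frames {Z,D}
Z → hit
Q → fault, evict D, frames {Z,Q}
D → fault, evict Z, frames {Q,D}
G → fault, evict Q, frames {D,G}
Q → fault, evict D, frames {G,Q}
N → fault, evict G, frames {Q,N}
G → fault, evict Q, frames {N,G}
Z → fault, evict N, frames {G,Z}
N → fault, evict G, frames {Z,N}
Z → hit
Y → fault, evict N, frames {Z,Y}
C → fault, evict Z, frames {Y,C}
G → fault, evict Y, frames {C,G}
Q → fault, evict C, frames {G,Q}

{G, Q}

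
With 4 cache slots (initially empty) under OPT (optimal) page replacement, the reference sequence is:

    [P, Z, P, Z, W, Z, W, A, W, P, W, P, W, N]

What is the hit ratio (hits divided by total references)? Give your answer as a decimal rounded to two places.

0.64

P: miss, frames {P}
Z: miss, frames {P,Z}
P: hit
Z: hit
W: miss, frames {P,Z,W}
Z: hit
W: hit
A: miss, frames {P,Z,W,A}
W: hit
P: hit
W: hit
P: hit
W: hit
N: miss, evict A, frames {P,Z,W,N}
Hits: 9 of 14 references → 9/14 = 0.6429.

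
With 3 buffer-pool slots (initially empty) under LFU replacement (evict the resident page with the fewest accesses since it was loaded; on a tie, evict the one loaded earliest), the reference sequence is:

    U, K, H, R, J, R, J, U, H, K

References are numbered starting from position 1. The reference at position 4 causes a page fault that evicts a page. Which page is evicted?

U

pos 1: U → miss, frames [U]
pos 2: K → miss, frames [U, K]
pos 3: H → miss, frames [U, K, H]
pos 4: R → miss, evict U, frames [K, H, R]
At position 4, page U is evicted.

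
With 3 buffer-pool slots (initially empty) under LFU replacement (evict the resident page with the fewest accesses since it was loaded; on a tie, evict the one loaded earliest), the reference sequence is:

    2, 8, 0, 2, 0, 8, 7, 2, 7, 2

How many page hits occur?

3

2 -> miss, frames [2]
8 -> miss, frames [2, 8]
0 -> miss, frames [2, 8, 0]
2 -> hit
0 -> hit
8 -> hit
7 -> miss, evict 2, frames [8, 0, 7]
2 -> miss, evict 7, frames [8, 0, 2]
7 -> miss, evict 2, frames [8, 0, 7]
2 -> miss, evict 7, frames [8, 0, 2]
Hits: 3.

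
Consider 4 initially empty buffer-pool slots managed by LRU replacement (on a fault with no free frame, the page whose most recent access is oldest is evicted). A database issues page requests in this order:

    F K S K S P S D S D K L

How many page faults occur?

6

F → miss, frames (F)
K → miss, frames (F K)
S → miss, frames (F K S)
K → hit
S → hit
P → miss, frames (F K S P)
S → hit
D → miss, evict F, frames (K P S D)
S → hit
D → hit
K → hit
L → miss, evict P, frames (S D K L)
Page faults: 6.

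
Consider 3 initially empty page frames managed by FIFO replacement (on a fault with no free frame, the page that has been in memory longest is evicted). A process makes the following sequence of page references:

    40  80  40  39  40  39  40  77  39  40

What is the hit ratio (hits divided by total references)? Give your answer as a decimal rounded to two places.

40 → miss, frames (40)
80 → miss, frames (40 80)
40 → hit
39 → miss, frames (40 80 39)
40 → hit
39 → hit
40 → hit
77 → miss, evict 40, frames (80 39 77)
39 → hit
40 → miss, evict 80, frames (39 77 40)
Hits: 5 of 10 references → 5/10 = 0.5000.

0.50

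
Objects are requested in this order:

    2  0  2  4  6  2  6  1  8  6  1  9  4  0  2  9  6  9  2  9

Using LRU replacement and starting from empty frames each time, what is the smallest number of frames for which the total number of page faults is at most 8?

f=1: 20 faults
f=2: 16 faults
f=3: 12 faults
f=4: 11 faults
f=5: 11 faults
f=6: 9 faults
f=7: 7 faults
Smallest f with faults ≤ 8 is 7.

7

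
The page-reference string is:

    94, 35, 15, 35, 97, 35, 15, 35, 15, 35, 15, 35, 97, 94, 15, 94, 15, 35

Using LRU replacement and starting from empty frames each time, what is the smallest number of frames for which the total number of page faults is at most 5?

4

f=1: 18 faults
f=2: 9 faults
f=3: 7 faults
f=4: 4 faults
Smallest f with faults ≤ 5 is 4.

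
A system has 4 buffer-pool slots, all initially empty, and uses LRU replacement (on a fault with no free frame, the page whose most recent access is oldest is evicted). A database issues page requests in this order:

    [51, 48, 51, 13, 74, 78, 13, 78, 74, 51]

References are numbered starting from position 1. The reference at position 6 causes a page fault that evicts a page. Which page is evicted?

48

pos 1: 51 → fault, frames {51}
pos 2: 48 → fault, frames {51,48}
pos 3: 51 → hit
pos 4: 13 → fault, frames {48,51,13}
pos 5: 74 → fault, frames {48,51,13,74}
pos 6: 78 → fault, evict 48, frames {51,13,74,78}
At position 6, page 48 is evicted.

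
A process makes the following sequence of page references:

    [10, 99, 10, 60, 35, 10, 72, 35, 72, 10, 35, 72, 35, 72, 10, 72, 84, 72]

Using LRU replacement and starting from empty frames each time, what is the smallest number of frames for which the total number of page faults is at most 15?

f=1: 18 faults
f=2: 12 faults
f=3: 6 faults
f=4: 6 faults
f=5: 6 faults
f=6: 6 faults
Smallest f with faults ≤ 15 is 2.

2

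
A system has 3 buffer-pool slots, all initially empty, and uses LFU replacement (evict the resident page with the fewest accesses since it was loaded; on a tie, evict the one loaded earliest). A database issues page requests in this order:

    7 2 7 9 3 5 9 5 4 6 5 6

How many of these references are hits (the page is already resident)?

7 -> fault, frames (7)
2 -> fault, frames (7 2)
7 -> hit
9 -> fault, frames (7 2 9)
3 -> fault, evict 2, frames (7 9 3)
5 -> fault, evict 9, frames (7 3 5)
9 -> fault, evict 3, frames (7 5 9)
5 -> hit
4 -> fault, evict 9, frames (7 5 4)
6 -> fault, evict 4, frames (7 5 6)
5 -> hit
6 -> hit
Hits: 4.

4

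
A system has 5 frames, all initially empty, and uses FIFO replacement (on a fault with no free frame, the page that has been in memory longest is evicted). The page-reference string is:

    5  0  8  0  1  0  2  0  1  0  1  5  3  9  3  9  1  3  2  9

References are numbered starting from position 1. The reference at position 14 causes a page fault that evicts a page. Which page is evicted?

0

pos 1: 5 → fault, frames (5)
pos 2: 0 → fault, frames (5 0)
pos 3: 8 → fault, frames (5 0 8)
pos 4: 0 → hit
pos 5: 1 → fault, frames (5 0 8 1)
pos 6: 0 → hit
pos 7: 2 → fault, frames (5 0 8 1 2)
pos 8: 0 → hit
pos 9: 1 → hit
pos 10: 0 → hit
pos 11: 1 → hit
pos 12: 5 → hit
pos 13: 3 → fault, evict 5, frames (0 8 1 2 3)
pos 14: 9 → fault, evict 0, frames (8 1 2 3 9)
At position 14, page 0 is evicted.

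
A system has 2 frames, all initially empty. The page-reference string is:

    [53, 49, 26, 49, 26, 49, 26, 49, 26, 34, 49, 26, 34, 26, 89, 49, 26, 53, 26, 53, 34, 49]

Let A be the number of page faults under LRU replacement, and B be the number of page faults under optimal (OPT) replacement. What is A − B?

3

Under LRU: F F F . . . . . . F F F F . F F F F . . F F → 13 faults.
Under OPT: F F F . . . . . . F . F . . F F . F . . F F → 10 faults.
A − B = 13 − 10 = 3.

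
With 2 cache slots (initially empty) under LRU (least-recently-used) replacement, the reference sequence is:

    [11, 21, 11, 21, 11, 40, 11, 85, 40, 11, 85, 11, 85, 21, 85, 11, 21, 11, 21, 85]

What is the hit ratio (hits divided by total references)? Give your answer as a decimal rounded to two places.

11: fault, frames {11}
21: fault, frames {11,21}
11: hit
21: hit
11: hit
40: fault, evict 21, frames {11,40}
11: hit
85: fault, evict 40, frames {11,85}
40: fault, evict 11, frames {85,40}
11: fault, evict 85, frames {40,11}
85: fault, evict 40, frames {11,85}
11: hit
85: hit
21: fault, evict 11, frames {85,21}
85: hit
11: fault, evict 21, frames {85,11}
21: fault, evict 85, frames {11,21}
11: hit
21: hit
85: fault, evict 11, frames {21,85}
Hits: 9 of 20 references → 9/20 = 0.4500.

0.45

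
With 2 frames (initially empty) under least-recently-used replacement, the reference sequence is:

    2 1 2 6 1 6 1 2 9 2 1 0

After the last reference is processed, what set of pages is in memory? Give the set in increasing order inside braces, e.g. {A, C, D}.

2 -> fault, frames [2]
1 -> fault, frames [2, 1]
2 -> hit
6 -> fault, evict 1, frames [2, 6]
1 -> fault, evict 2, frames [6, 1]
6 -> hit
1 -> hit
2 -> fault, evict 6, frames [1, 2]
9 -> fault, evict 1, frames [2, 9]
2 -> hit
1 -> fault, evict 9, frames [2, 1]
0 -> fault, evict 2, frames [1, 0]

{0, 1}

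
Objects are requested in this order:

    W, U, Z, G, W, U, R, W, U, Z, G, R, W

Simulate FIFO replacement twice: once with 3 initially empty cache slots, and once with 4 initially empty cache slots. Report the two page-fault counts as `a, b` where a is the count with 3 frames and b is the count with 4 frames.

3 frames: F F F F F F F . . F F . F → 10 faults.
4 frames: F F F F . . F F F F F F F → 11 faults.
11 > 10: adding a frame increased faults — Belady's anomaly.

10, 11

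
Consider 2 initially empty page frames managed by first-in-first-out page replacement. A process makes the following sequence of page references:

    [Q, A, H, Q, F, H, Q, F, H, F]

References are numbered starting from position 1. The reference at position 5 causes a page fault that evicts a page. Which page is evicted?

pos 1: Q: miss, frames {Q}
pos 2: A: miss, frames {Q,A}
pos 3: H: miss, evict Q, frames {A,H}
pos 4: Q: miss, evict A, frames {H,Q}
pos 5: F: miss, evict H, frames {Q,F}
At position 5, page H is evicted.

H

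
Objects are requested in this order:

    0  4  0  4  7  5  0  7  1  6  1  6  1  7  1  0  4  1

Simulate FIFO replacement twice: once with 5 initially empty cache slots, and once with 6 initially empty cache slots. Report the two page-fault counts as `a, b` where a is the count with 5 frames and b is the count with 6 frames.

8, 6

5 frames: F F . . F F . . F F . . . . . F F . → 8 faults.
6 frames: F F . . F F . . F F . . . . . . . . → 6 faults.
6 < 8: adding a frame reduced faults, as is typical.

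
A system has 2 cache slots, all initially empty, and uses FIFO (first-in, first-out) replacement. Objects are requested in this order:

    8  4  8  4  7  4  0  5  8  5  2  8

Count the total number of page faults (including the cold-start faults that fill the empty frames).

7

8 -> fault, frames (8)
4 -> fault, frames (8 4)
8 -> hit
4 -> hit
7 -> fault, evict 8, frames (4 7)
4 -> hit
0 -> fault, evict 4, frames (7 0)
5 -> fault, evict 7, frames (0 5)
8 -> fault, evict 0, frames (5 8)
5 -> hit
2 -> fault, evict 5, frames (8 2)
8 -> hit
Page faults: 7.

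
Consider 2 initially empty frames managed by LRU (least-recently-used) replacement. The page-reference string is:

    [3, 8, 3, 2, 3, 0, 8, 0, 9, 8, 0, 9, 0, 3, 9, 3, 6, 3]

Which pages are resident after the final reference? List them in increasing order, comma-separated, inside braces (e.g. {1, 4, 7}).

3 -> fault, frames [3]
8 -> fault, frames [3, 8]
3 -> hit
2 -> fault, evict 8, frames [3, 2]
3 -> hit
0 -> fault, evict 2, frames [3, 0]
8 -> fault, evict 3, frames [0, 8]
0 -> hit
9 -> fault, evict 8, frames [0, 9]
8 -> fault, evict 0, frames [9, 8]
0 -> fault, evict 9, frames [8, 0]
9 -> fault, evict 8, frames [0, 9]
0 -> hit
3 -> fault, evict 9, frames [0, 3]
9 -> fault, evict 0, frames [3, 9]
3 -> hit
6 -> fault, evict 9, frames [3, 6]
3 -> hit

{3, 6}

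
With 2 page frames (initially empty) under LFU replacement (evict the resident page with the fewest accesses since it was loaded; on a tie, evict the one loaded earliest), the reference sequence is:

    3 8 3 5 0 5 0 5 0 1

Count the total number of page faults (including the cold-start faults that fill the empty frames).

3 -> miss, frames {3}
8 -> miss, frames {3,8}
3 -> hit
5 -> miss, evict 8, frames {3,5}
0 -> miss, evict 5, frames {3,0}
5 -> miss, evict 0, frames {3,5}
0 -> miss, evict 5, frames {3,0}
5 -> miss, evict 0, frames {3,5}
0 -> miss, evict 5, frames {3,0}
1 -> miss, evict 0, frames {3,1}
Page faults: 9.

9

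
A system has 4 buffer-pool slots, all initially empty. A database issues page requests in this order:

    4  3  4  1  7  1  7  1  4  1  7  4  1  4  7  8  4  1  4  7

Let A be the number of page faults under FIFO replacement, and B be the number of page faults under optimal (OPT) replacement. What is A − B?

1

Under FIFO: F F . F F . . . . . . . . . . F F . . . → 6 faults.
Under OPT: F F . F F . . . . . . . . . . F . . . . → 5 faults.
A − B = 6 − 5 = 1.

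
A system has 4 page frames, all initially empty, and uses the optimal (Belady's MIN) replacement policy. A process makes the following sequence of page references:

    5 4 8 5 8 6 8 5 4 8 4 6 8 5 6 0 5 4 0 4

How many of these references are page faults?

5

5 → fault, frames {5}
4 → fault, frames {5,4}
8 → fault, frames {5,4,8}
5 → hit
8 → hit
6 → fault, frames {5,4,8,6}
8 → hit
5 → hit
4 → hit
8 → hit
4 → hit
6 → hit
8 → hit
5 → hit
6 → hit
0 → fault, evict 6, frames {5,4,8,0}
5 → hit
4 → hit
0 → hit
4 → hit
Page faults: 5.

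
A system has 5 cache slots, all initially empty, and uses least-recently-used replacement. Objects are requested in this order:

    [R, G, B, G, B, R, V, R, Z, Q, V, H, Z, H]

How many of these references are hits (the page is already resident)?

7

R -> miss, frames [R]
G -> miss, frames [R, G]
B -> miss, frames [R, G, B]
G -> hit
B -> hit
R -> hit
V -> miss, frames [G, B, R, V]
R -> hit
Z -> miss, frames [G, B, V, R, Z]
Q -> miss, evict G, frames [B, V, R, Z, Q]
V -> hit
H -> miss, evict B, frames [R, Z, Q, V, H]
Z -> hit
H -> hit
Hits: 7.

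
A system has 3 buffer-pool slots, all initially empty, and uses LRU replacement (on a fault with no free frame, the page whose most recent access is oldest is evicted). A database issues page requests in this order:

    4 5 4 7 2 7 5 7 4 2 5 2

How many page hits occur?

4 → miss, frames [4]
5 → miss, frames [4, 5]
4 → hit
7 → miss, frames [5, 4, 7]
2 → miss, evict 5, frames [4, 7, 2]
7 → hit
5 → miss, evict 4, frames [2, 7, 5]
7 → hit
4 → miss, evict 2, frames [5, 7, 4]
2 → miss, evict 5, frames [7, 4, 2]
5 → miss, evict 7, frames [4, 2, 5]
2 → hit
Hits: 4.

4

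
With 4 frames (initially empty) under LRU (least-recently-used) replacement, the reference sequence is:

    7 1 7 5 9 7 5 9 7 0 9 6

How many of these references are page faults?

6

7 → fault, frames {7}
1 → fault, frames {7,1}
7 → hit
5 → fault, frames {1,7,5}
9 → fault, frames {1,7,5,9}
7 → hit
5 → hit
9 → hit
7 → hit
0 → fault, evict 1, frames {5,9,7,0}
9 → hit
6 → fault, evict 5, frames {7,0,9,6}
Page faults: 6.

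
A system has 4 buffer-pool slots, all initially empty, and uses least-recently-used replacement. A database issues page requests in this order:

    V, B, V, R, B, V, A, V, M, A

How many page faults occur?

5

V -> miss, frames [V]
B -> miss, frames [V, B]
V -> hit
R -> miss, frames [B, V, R]
B -> hit
V -> hit
A -> miss, frames [R, B, V, A]
V -> hit
M -> miss, evict R, frames [B, A, V, M]
A -> hit
Page faults: 5.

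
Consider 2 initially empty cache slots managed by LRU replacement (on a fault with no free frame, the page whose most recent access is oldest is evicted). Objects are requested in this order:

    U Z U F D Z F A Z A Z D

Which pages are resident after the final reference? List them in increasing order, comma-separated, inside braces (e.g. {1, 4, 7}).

U: fault, frames (U)
Z: fault, frames (U Z)
U: hit
F: fault, evict Z, frames (U F)
D: fault, evict U, frames (F D)
Z: fault, evict F, frames (D Z)
F: fault, evict D, frames (Z F)
A: fault, evict Z, frames (F A)
Z: fault, evict F, frames (A Z)
A: hit
Z: hit
D: fault, evict A, frames (Z D)

{D, Z}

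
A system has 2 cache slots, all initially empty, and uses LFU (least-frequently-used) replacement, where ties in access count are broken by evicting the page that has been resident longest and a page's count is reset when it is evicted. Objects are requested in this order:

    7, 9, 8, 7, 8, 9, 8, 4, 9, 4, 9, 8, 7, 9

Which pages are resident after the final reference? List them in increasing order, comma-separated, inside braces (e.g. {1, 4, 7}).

{8, 9}

7 → miss, frames (7)
9 → miss, frames (7 9)
8 → miss, evict 7, frames (9 8)
7 → miss, evict 9, frames (8 7)
8 → hit
9 → miss, evict 7, frames (8 9)
8 → hit
4 → miss, evict 9, frames (8 4)
9 → miss, evict 4, frames (8 9)
4 → miss, evict 9, frames (8 4)
9 → miss, evict 4, frames (8 9)
8 → hit
7 → miss, evict 9, frames (8 7)
9 → miss, evict 7, frames (8 9)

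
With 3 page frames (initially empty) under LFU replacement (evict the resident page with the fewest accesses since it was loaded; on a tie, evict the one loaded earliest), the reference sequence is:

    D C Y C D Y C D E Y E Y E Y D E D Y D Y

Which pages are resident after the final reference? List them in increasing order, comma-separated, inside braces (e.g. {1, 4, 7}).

{C, D, Y}

D → miss, frames (D)
C → miss, frames (D C)
Y → miss, frames (D C Y)
C → hit
D → hit
Y → hit
C → hit
D → hit
E → miss, evict Y, frames (D C E)
Y → miss, evict E, frames (D C Y)
E → miss, evict Y, frames (D C E)
Y → miss, evict E, frames (D C Y)
E → miss, evict Y, frames (D C E)
Y → miss, evict E, frames (D C Y)
D → hit
E → miss, evict Y, frames (D C E)
D → hit
Y → miss, evict E, frames (D C Y)
D → hit
Y → hit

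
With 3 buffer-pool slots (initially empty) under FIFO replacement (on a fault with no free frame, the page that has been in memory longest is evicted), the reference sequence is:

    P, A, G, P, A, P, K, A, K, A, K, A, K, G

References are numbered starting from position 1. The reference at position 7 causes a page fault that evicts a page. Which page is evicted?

P

pos 1: P → fault, frames [P]
pos 2: A → fault, frames [P, A]
pos 3: G → fault, frames [P, A, G]
pos 4: P → hit
pos 5: A → hit
pos 6: P → hit
pos 7: K → fault, evict P, frames [A, G, K]
At position 7, page P is evicted.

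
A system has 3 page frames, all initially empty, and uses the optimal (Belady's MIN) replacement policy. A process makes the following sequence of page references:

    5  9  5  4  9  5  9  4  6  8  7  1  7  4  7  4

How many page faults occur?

5 → miss, frames {5}
9 → miss, frames {5,9}
5 → hit
4 → miss, frames {5,9,4}
9 → hit
5 → hit
9 → hit
4 → hit
6 → miss, evict 9, frames {5,4,6}
8 → miss, evict 6, frames {5,4,8}
7 → miss, evict 8, frames {5,4,7}
1 → miss, evict 5, frames {4,7,1}
7 → hit
4 → hit
7 → hit
4 → hit
Page faults: 7.

7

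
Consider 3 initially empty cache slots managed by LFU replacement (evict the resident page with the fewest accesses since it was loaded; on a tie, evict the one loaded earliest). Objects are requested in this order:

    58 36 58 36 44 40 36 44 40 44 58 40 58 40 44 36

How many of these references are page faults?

9

58 -> fault, frames [58]
36 -> fault, frames [58, 36]
58 -> hit
36 -> hit
44 -> fault, frames [58, 36, 44]
40 -> fault, evict 44, frames [58, 36, 40]
36 -> hit
44 -> fault, evict 40, frames [58, 36, 44]
40 -> fault, evict 44, frames [58, 36, 40]
44 -> fault, evict 40, frames [58, 36, 44]
58 -> hit
40 -> fault, evict 44, frames [58, 36, 40]
58 -> hit
40 -> hit
44 -> fault, evict 40, frames [58, 36, 44]
36 -> hit
Page faults: 9.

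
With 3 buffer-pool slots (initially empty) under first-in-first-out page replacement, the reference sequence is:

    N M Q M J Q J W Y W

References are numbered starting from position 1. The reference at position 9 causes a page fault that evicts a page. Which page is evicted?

Q

pos 1: N -> fault, frames {N}
pos 2: M -> fault, frames {N,M}
pos 3: Q -> fault, frames {N,M,Q}
pos 4: M -> hit
pos 5: J -> fault, evict N, frames {M,Q,J}
pos 6: Q -> hit
pos 7: J -> hit
pos 8: W -> fault, evict M, frames {Q,J,W}
pos 9: Y -> fault, evict Q, frames {J,W,Y}
At position 9, page Q is evicted.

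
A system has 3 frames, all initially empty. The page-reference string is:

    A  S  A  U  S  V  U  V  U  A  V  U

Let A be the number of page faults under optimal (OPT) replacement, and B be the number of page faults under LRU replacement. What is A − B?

Under OPT: F F . F . F . . . . . . → 4 faults.
Under LRU: F F . F . F . . . F . . → 5 faults.
A − B = 4 − 5 = -1.

-1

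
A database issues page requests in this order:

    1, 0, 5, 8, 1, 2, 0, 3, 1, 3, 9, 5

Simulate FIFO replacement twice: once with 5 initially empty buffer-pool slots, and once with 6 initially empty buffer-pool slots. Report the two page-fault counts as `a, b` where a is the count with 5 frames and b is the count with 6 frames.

9, 7

5 frames: F F F F . F . F F . F F → 9 faults.
6 frames: F F F F . F . F . . F . → 7 faults.
7 < 9: adding a frame reduced faults, as is typical.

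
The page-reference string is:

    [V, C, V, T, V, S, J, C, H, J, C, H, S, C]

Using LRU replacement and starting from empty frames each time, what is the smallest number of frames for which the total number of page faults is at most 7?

4

f=1: 14 faults
f=2: 12 faults
f=3: 8 faults
f=4: 7 faults
f=5: 6 faults
f=6: 6 faults
Smallest f with faults ≤ 7 is 4.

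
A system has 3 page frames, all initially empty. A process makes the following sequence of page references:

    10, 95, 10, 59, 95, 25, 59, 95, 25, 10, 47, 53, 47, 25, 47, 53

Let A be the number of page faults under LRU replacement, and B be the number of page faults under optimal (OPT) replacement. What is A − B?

Under LRU: F F . F . F . . . F F F . F . . → 8 faults.
Under OPT: F F . F . F . . . F F F . . . . → 7 faults.
A − B = 8 − 7 = 1.

1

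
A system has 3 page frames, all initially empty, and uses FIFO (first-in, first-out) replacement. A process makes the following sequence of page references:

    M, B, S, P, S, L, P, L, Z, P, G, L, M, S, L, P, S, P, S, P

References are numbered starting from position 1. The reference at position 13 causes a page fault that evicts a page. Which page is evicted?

L

pos 1: M → fault, frames [M]
pos 2: B → fault, frames [M, B]
pos 3: S → fault, frames [M, B, S]
pos 4: P → fault, evict M, frames [B, S, P]
pos 5: S → hit
pos 6: L → fault, evict B, frames [S, P, L]
pos 7: P → hit
pos 8: L → hit
pos 9: Z → fault, evict S, frames [P, L, Z]
pos 10: P → hit
pos 11: G → fault, evict P, frames [L, Z, G]
pos 12: L → hit
pos 13: M → fault, evict L, frames [Z, G, M]
At position 13, page L is evicted.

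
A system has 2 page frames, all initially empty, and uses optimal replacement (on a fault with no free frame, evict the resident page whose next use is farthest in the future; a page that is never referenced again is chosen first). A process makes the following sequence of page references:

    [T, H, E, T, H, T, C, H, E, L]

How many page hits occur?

T → fault, frames [T]
H → fault, frames [T, H]
E → fault, evict H, frames [T, E]
T → hit
H → fault, evict E, frames [T, H]
T → hit
C → fault, evict T, frames [H, C]
H → hit
E → fault, evict C, frames [H, E]
L → fault, evict E, frames [H, L]
Hits: 3.

3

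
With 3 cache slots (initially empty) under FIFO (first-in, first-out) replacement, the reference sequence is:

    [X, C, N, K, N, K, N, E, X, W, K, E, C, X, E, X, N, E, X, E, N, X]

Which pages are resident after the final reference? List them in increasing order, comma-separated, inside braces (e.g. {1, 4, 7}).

{E, N, X}

X → miss, frames {X}
C → miss, frames {X,C}
N → miss, frames {X,C,N}
K → miss, evict X, frames {C,N,K}
N → hit
K → hit
N → hit
E → miss, evict C, frames {N,K,E}
X → miss, evict N, frames {K,E,X}
W → miss, evict K, frames {E,X,W}
K → miss, evict E, frames {X,W,K}
E → miss, evict X, frames {W,K,E}
C → miss, evict W, frames {K,E,C}
X → miss, evict K, frames {E,C,X}
E → hit
X → hit
N → miss, evict E, frames {C,X,N}
E → miss, evict C, frames {X,N,E}
X → hit
E → hit
N → hit
X → hit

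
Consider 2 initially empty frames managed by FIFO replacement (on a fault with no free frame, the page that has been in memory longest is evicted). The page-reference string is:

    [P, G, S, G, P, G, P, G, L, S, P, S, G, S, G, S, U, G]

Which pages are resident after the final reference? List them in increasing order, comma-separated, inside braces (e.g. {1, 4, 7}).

P → miss, frames (P)
G → miss, frames (P G)
S → miss, evict P, frames (G S)
G → hit
P → miss, evict G, frames (S P)
G → miss, evict S, frames (P G)
P → hit
G → hit
L → miss, evict P, frames (G L)
S → miss, evict G, frames (L S)
P → miss, evict L, frames (S P)
S → hit
G → miss, evict S, frames (P G)
S → miss, evict P, frames (G S)
G → hit
S → hit
U → miss, evict G, frames (S U)
G → miss, evict S, frames (U G)

{G, U}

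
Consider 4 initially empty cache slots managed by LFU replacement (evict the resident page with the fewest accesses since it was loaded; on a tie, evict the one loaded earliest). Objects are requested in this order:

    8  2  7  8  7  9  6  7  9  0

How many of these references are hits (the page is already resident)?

4

8 → miss, frames {8}
2 → miss, frames {8,2}
7 → miss, frames {8,2,7}
8 → hit
7 → hit
9 → miss, frames {8,2,7,9}
6 → miss, evict 2, frames {8,7,9,6}
7 → hit
9 → hit
0 → miss, evict 6, frames {8,7,9,0}
Hits: 4.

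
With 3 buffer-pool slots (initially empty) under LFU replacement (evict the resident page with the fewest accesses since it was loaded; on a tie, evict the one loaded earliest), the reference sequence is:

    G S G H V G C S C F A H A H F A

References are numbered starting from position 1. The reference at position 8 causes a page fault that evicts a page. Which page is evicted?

pos 1: G → fault, frames (G)
pos 2: S → fault, frames (G S)
pos 3: G → hit
pos 4: H → fault, frames (G S H)
pos 5: V → fault, evict S, frames (G H V)
pos 6: G → hit
pos 7: C → fault, evict H, frames (G V C)
pos 8: S → fault, evict V, frames (G C S)
At position 8, page V is evicted.

V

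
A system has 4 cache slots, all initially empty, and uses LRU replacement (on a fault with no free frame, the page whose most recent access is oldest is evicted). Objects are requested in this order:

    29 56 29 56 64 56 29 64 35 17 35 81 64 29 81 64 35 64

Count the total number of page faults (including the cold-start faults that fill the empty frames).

29 → fault, frames {29}
56 → fault, frames {29,56}
29 → hit
56 → hit
64 → fault, frames {29,56,64}
56 → hit
29 → hit
64 → hit
35 → fault, frames {56,29,64,35}
17 → fault, evict 56, frames {29,64,35,17}
35 → hit
81 → fault, evict 29, frames {64,17,35,81}
64 → hit
29 → fault, evict 17, frames {35,81,64,29}
81 → hit
64 → hit
35 → hit
64 → hit
Page faults: 7.

7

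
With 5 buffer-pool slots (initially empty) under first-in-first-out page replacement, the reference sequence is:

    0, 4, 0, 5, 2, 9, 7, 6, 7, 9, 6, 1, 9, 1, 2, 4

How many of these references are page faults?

0: miss, frames (0)
4: miss, frames (0 4)
0: hit
5: miss, frames (0 4 5)
2: miss, frames (0 4 5 2)
9: miss, frames (0 4 5 2 9)
7: miss, evict 0, frames (4 5 2 9 7)
6: miss, evict 4, frames (5 2 9 7 6)
7: hit
9: hit
6: hit
1: miss, evict 5, frames (2 9 7 6 1)
9: hit
1: hit
2: hit
4: miss, evict 2, frames (9 7 6 1 4)
Page faults: 9.

9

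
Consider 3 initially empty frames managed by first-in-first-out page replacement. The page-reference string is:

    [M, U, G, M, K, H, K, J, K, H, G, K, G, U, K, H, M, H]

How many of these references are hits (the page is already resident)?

7

M: miss, frames (M)
U: miss, frames (M U)
G: miss, frames (M U G)
M: hit
K: miss, evict M, frames (U G K)
H: miss, evict U, frames (G K H)
K: hit
J: miss, evict G, frames (K H J)
K: hit
H: hit
G: miss, evict K, frames (H J G)
K: miss, evict H, frames (J G K)
G: hit
U: miss, evict J, frames (G K U)
K: hit
H: miss, evict G, frames (K U H)
M: miss, evict K, frames (U H M)
H: hit
Hits: 7.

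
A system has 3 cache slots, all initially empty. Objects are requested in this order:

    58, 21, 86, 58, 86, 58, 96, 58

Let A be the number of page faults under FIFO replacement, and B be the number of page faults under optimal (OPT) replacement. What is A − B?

Under FIFO: F F F . . . F F → 5 faults.
Under OPT: F F F . . . F . → 4 faults.
A − B = 5 − 4 = 1.

1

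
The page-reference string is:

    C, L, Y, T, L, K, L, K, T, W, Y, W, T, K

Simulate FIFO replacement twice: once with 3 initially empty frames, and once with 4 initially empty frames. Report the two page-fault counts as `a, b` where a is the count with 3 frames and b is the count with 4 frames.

3 frames: F F F F . F F . . F F . F F → 10 faults.
4 frames: F F F F . F . . . F . . . . → 6 faults.
6 < 10: adding a frame reduced faults, as is typical.

10, 6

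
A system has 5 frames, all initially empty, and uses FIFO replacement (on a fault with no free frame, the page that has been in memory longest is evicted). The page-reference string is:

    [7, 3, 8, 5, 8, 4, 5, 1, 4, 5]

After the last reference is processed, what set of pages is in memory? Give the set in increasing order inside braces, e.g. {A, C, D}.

{1, 3, 4, 5, 8}

7: fault, frames (7)
3: fault, frames (7 3)
8: fault, frames (7 3 8)
5: fault, frames (7 3 8 5)
8: hit
4: fault, frames (7 3 8 5 4)
5: hit
1: fault, evict 7, frames (3 8 5 4 1)
4: hit
5: hit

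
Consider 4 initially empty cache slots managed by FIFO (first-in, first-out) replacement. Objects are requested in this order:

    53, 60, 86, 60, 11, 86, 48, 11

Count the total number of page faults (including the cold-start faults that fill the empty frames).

53 → fault, frames [53]
60 → fault, frames [53, 60]
86 → fault, frames [53, 60, 86]
60 → hit
11 → fault, frames [53, 60, 86, 11]
86 → hit
48 → fault, evict 53, frames [60, 86, 11, 48]
11 → hit
Page faults: 5.

5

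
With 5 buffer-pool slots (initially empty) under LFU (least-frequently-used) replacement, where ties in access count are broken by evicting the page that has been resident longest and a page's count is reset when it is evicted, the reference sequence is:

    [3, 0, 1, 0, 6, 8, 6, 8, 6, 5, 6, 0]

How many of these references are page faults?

3: miss, frames (3)
0: miss, frames (3 0)
1: miss, frames (3 0 1)
0: hit
6: miss, frames (3 0 1 6)
8: miss, frames (3 0 1 6 8)
6: hit
8: hit
6: hit
5: miss, evict 3, frames (0 1 6 8 5)
6: hit
0: hit
Page faults: 6.

6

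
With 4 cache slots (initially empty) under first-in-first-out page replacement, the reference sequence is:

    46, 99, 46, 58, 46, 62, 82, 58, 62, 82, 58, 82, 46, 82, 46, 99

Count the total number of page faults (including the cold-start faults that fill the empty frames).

7

46 → miss, frames {46}
99 → miss, frames {46,99}
46 → hit
58 → miss, frames {46,99,58}
46 → hit
62 → miss, frames {46,99,58,62}
82 → miss, evict 46, frames {99,58,62,82}
58 → hit
62 → hit
82 → hit
58 → hit
82 → hit
46 → miss, evict 99, frames {58,62,82,46}
82 → hit
46 → hit
99 → miss, evict 58, frames {62,82,46,99}
Page faults: 7.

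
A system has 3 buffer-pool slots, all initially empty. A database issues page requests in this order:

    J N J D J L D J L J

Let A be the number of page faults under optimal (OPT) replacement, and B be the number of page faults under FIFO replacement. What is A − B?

Under OPT: F F . F . F . . . . → 4 faults.
Under FIFO: F F . F . F . F . . → 5 faults.
A − B = 4 − 5 = -1.

-1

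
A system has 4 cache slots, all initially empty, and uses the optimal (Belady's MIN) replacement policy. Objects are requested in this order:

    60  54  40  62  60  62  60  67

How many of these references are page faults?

5

60 → fault, frames {60}
54 → fault, frames {60,54}
40 → fault, frames {60,54,40}
62 → fault, frames {60,54,40,62}
60 → hit
62 → hit
60 → hit
67 → fault, evict 62, frames {60,54,40,67}
Page faults: 5.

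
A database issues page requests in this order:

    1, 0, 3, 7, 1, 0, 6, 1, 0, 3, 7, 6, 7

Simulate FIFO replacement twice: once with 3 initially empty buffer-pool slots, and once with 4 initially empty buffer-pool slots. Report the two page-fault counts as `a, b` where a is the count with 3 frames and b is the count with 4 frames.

9, 10

3 frames: F F F F F F F . . F F . . → 9 faults.
4 frames: F F F F . . F F F F F F . → 10 faults.
10 > 9: adding a frame increased faults — Belady's anomaly.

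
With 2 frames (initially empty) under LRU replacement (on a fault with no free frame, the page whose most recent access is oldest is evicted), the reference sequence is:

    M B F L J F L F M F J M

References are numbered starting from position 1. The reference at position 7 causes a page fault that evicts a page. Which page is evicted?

J

pos 1: M: fault, frames {M}
pos 2: B: fault, frames {M,B}
pos 3: F: fault, evict M, frames {B,F}
pos 4: L: fault, evict B, frames {F,L}
pos 5: J: fault, evict F, frames {L,J}
pos 6: F: fault, evict L, frames {J,F}
pos 7: L: fault, evict J, frames {F,L}
At position 7, page J is evicted.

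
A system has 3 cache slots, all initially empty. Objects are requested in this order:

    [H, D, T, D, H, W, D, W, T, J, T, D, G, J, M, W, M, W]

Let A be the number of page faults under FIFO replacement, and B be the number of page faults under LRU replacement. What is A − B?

Under FIFO: F F F . . F . . . F . F F . F F . . → 9 faults.
Under LRU: F F F . . F . . F F . F F F F F . . → 11 faults.
A − B = 9 − 11 = -2.

-2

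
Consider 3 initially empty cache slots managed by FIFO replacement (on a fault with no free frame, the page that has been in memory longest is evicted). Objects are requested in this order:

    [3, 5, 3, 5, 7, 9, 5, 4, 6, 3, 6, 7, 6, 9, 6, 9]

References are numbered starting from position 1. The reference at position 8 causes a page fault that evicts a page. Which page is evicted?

pos 1: 3 → fault, frames (3)
pos 2: 5 → fault, frames (3 5)
pos 3: 3 → hit
pos 4: 5 → hit
pos 5: 7 → fault, frames (3 5 7)
pos 6: 9 → fault, evict 3, frames (5 7 9)
pos 7: 5 → hit
pos 8: 4 → fault, evict 5, frames (7 9 4)
At position 8, page 5 is evicted.

5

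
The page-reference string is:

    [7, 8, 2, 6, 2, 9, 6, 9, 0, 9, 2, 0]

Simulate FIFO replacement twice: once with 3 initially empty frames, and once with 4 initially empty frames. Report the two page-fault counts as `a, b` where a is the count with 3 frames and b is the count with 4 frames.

3 frames: F F F F . F . . F . F . → 7 faults.
4 frames: F F F F . F . . F . . . → 6 faults.
6 < 7: adding a frame reduced faults, as is typical.

7, 6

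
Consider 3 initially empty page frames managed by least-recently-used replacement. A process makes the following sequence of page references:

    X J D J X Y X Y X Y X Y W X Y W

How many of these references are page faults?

X -> fault, frames (X)
J -> fault, frames (X J)
D -> fault, frames (X J D)
J -> hit
X -> hit
Y -> fault, evict D, frames (J X Y)
X -> hit
Y -> hit
X -> hit
Y -> hit
X -> hit
Y -> hit
W -> fault, evict J, frames (X Y W)
X -> hit
Y -> hit
W -> hit
Page faults: 5.

5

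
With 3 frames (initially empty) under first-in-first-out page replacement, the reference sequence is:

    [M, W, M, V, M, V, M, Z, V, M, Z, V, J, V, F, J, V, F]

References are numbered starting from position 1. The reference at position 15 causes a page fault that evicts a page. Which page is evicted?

M

pos 1: M -> fault, frames [M]
pos 2: W -> fault, frames [M, W]
pos 3: M -> hit
pos 4: V -> fault, frames [M, W, V]
pos 5: M -> hit
pos 6: V -> hit
pos 7: M -> hit
pos 8: Z -> fault, evict M, frames [W, V, Z]
pos 9: V -> hit
pos 10: M -> fault, evict W, frames [V, Z, M]
pos 11: Z -> hit
pos 12: V -> hit
pos 13: J -> fault, evict V, frames [Z, M, J]
pos 14: V -> fault, evict Z, frames [M, J, V]
pos 15: F -> fault, evict M, frames [J, V, F]
At position 15, page M is evicted.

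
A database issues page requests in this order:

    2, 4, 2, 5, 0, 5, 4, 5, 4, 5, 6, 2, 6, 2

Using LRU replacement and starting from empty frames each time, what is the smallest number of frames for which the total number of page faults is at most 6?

4

f=1: 14 faults
f=2: 7 faults
f=3: 7 faults
f=4: 6 faults
f=5: 5 faults
Smallest f with faults ≤ 6 is 4.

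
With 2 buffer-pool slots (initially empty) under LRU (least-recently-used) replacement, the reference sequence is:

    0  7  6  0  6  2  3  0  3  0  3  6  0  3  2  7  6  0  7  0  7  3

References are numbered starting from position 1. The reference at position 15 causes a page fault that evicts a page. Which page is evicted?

0

pos 1: 0 → miss, frames {0}
pos 2: 7 → miss, frames {0,7}
pos 3: 6 → miss, evict 0, frames {7,6}
pos 4: 0 → miss, evict 7, frames {6,0}
pos 5: 6 → hit
pos 6: 2 → miss, evict 0, frames {6,2}
pos 7: 3 → miss, evict 6, frames {2,3}
pos 8: 0 → miss, evict 2, frames {3,0}
pos 9: 3 → hit
pos 10: 0 → hit
pos 11: 3 → hit
pos 12: 6 → miss, evict 0, frames {3,6}
pos 13: 0 → miss, evict 3, frames {6,0}
pos 14: 3 → miss, evict 6, frames {0,3}
pos 15: 2 → miss, evict 0, frames {3,2}
At position 15, page 0 is evicted.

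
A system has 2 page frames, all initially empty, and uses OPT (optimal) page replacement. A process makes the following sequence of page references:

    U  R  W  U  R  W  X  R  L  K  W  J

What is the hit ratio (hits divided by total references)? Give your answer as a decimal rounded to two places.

0.25

U → miss, frames {U}
R → miss, frames {U,R}
W → miss, evict R, frames {U,W}
U → hit
R → miss, evict U, frames {W,R}
W → hit
X → miss, evict W, frames {R,X}
R → hit
L → miss, evict X, frames {R,L}
K → miss, evict L, frames {R,K}
W → miss, evict K, frames {R,W}
J → miss, evict W, frames {R,J}
Hits: 3 of 12 references → 3/12 = 0.2500.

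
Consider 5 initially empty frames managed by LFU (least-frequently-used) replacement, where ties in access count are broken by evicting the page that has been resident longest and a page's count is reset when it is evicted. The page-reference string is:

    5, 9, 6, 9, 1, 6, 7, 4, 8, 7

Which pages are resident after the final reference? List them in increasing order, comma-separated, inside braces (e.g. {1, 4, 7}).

{4, 6, 7, 8, 9}

5 -> fault, frames {5}
9 -> fault, frames {5,9}
6 -> fault, frames {5,9,6}
9 -> hit
1 -> fault, frames {5,9,6,1}
6 -> hit
7 -> fault, frames {5,9,6,1,7}
4 -> fault, evict 5, frames {9,6,1,7,4}
8 -> fault, evict 1, frames {9,6,7,4,8}
7 -> hit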